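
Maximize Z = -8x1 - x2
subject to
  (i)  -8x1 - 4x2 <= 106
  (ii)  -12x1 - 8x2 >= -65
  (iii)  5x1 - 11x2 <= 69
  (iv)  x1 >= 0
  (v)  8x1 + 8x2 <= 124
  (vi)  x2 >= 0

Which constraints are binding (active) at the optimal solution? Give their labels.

(iv) and (vi)

Feasible corners and Z = -8x1 - x2:
  (0, 65/8) → Z = -65/8
  (65/12, 0) → Z = -130/3
  (0, 0) → Z = 0

The maximum is at (0, 0). Substituting into each constraint, equality holds for (iv) and (vi); the remaining constraints have slack.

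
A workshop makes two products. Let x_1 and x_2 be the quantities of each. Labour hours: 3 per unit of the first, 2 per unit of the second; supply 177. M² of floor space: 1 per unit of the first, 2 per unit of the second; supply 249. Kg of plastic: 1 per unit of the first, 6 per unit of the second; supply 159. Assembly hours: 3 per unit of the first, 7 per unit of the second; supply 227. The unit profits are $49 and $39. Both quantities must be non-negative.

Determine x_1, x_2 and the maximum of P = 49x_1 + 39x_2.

x_1 = 157/3, x_2 = 10, maximum P = 8863/3

Extreme points and P = 49x_1 + 39x_2:
  (0, 0) → P = 0
  (0, 53/2) → P = 2067/2
  (59, 0) → P = 2891
  (157/3, 10) → P = 8863/3
  (249/11, 250/11) → P = 21951/11

At the optimal vertex, 3x_1 + 2x_2 = 177 and 3x_1 + 7x_2 = 227.
Solving simultaneously gives x_1 = 157/3, x_2 = 10.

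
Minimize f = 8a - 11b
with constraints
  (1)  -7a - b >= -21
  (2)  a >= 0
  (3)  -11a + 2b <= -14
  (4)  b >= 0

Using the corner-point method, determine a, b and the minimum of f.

a = 56/25, b = 133/25, minimum f = -203/5

Extreme points and f = 8a - 11b:
  (56/25, 133/25) → f = -203/5
  (3, 0) → f = 24
  (14/11, 0) → f = 112/11

At the optimal vertex, -7a - b = -21 and -11a + 2b = -14.
Solving simultaneously gives a = 56/25, b = 133/25.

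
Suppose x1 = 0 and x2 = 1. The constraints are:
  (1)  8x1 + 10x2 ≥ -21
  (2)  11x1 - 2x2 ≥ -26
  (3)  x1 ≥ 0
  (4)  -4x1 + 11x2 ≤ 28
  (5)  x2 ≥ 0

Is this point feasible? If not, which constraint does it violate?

(1): 10 ≥ -21 ✓
(2): -2 ≥ -26 ✓
(3): 0 ≥ 0 ✓
(4): 11 ≤ 28 ✓
(5): 1 ≥ 0 ✓

feasible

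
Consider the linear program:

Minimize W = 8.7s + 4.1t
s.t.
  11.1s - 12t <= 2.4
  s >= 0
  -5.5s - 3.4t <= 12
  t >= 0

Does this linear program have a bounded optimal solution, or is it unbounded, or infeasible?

bounded optimum

Feasible corners and W = 8.7s + 4.1t:
  (8/37, 0) → W = 348/185
  (0, 0) → W = 0
The feasible region has finitely many vertices and no improving ray; the minimum is 0 at (0, 0).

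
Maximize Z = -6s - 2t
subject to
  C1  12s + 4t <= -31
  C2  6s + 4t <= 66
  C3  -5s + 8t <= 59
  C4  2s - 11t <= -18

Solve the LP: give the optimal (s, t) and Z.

s = -505/39, t = -28/39, maximum Z = 3086/39

Extreme points and Z = -6s - 2t:
  (-121/29, 553/116) → Z = 31/2
  (-59/20, 11/10) → Z = 31/2
  (-505/39, -28/39) → Z = 3086/39

At the optimal vertex, -5s + 8t = 59 and 2s - 11t = -18.
Solving simultaneously gives s = -505/39, t = -28/39.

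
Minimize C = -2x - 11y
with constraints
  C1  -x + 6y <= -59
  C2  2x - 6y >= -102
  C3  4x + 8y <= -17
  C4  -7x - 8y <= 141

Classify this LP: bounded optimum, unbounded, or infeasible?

bounded optimum

Corner points and C = -2x - 11y:
  (185/16, -253/32) → C = 2043/32
  (-187/25, -277/25) → C = 3421/25
The feasible region has finitely many vertices and no improving ray; the minimum is 2043/32 at (185/16, -253/32).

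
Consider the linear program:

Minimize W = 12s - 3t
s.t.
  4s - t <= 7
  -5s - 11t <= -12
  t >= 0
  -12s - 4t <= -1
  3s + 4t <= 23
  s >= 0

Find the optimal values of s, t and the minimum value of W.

s = 0, t = 23/4, minimum W = -69/4

Vertices and W = 12s - 3t:
  (89/49, 13/49) → W = 21
  (51/19, 71/19) → W = 21
  (0, 12/11) → W = -36/11
  (0, 23/4) → W = -69/4

The optimum lies where 3s + 4t = 23 and s = 0.
Solving simultaneously gives s = 0, t = 23/4.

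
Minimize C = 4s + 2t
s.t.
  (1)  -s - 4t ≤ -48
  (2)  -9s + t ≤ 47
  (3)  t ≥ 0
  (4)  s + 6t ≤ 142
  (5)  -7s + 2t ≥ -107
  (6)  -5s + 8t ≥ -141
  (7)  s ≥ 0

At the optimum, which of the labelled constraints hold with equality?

(1) and (7)

Feasible corners and C = 4s + 2t:
  (262/15, 229/30) → C = 1277/15
  (0, 12) → C = 24
  (463/22, 887/44) → C = 249/2
  (0, 71/3) → C = 142/3

The minimum is at (0, 12). Substituting into each constraint, equality holds for (1) and (7); the remaining constraints have slack.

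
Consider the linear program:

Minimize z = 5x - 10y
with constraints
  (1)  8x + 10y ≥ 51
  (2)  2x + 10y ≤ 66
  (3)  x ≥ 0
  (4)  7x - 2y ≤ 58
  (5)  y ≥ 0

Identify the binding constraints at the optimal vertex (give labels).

Extreme points and z = 5x - 10y:
  (0, 51/10) → z = -51
  (51/8, 0) → z = 255/8
  (0, 33/5) → z = -66
  (356/37, 173/37) → z = 50/37
  (58/7, 0) → z = 290/7

The minimum is at (0, 33/5). Substituting into each constraint, equality holds for (2) and (3); the remaining constraints have slack.

(2) and (3)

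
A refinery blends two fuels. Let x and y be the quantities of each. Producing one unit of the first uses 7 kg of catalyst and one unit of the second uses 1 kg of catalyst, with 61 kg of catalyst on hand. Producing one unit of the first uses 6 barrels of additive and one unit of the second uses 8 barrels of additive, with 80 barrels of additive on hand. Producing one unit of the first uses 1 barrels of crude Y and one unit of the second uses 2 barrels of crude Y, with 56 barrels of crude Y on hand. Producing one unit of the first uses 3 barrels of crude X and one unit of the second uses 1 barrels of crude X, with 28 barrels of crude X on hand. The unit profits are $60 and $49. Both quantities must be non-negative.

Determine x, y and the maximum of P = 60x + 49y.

Vertices and P = 60x + 49y:
  (0, 0) → P = 0
  (0, 10) → P = 490
  (61/7, 0) → P = 3660/7
  (33/4, 13/4) → P = 2617/4
  (8, 4) → P = 676

At the optimal vertex, 6x + 8y = 80 and 3x + y = 28.
Solving simultaneously gives x = 8, y = 4.

x = 8, y = 4, maximum P = 676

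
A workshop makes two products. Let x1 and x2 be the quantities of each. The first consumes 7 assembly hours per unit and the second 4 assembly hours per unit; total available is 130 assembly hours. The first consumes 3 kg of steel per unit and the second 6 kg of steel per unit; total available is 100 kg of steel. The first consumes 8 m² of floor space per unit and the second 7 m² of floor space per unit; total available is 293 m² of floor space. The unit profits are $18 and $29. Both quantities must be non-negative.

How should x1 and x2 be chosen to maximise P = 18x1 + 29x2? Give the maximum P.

x1 = 38/3, x2 = 31/3, maximum P = 1583/3

Feasible corners and P = 18x1 + 29x2:
  (0, 0) → P = 0
  (0, 50/3) → P = 1450/3
  (130/7, 0) → P = 2340/7
  (38/3, 31/3) → P = 1583/3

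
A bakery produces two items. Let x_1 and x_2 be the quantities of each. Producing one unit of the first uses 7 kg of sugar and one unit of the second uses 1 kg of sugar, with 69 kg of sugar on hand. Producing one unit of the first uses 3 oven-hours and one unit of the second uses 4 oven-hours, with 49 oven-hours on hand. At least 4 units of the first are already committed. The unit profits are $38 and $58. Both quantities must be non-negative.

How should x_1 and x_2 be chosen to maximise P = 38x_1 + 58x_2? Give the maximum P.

x_1 = 4, x_2 = 37/4, maximum P = 1377/2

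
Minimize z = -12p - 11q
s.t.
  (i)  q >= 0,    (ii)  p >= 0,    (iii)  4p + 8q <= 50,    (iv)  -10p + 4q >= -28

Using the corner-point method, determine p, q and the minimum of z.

Vertices and z = -12p - 11q:
  (0, 0) → z = 0
  (14/5, 0) → z = -168/5
  (0, 25/4) → z = -275/4
  (53/12, 97/24) → z = -2339/24

p = 53/12, q = 97/24, minimum z = -2339/24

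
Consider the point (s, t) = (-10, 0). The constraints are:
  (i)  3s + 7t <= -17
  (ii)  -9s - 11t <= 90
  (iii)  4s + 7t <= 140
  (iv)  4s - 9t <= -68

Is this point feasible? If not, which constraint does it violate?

not feasible — violates (iv)

Constraint (iv): 4s - 9t = -40, which is not ≤ -68. All other constraints are satisfied.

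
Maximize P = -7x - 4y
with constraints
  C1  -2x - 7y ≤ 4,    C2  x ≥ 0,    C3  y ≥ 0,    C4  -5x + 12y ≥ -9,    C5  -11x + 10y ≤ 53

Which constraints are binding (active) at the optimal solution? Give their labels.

Vertices and P = -7x - 4y:
  (0, 0) → P = 0
  (0, 53/10) → P = -106/5
  (9/5, 0) → P = -63/5
The feasible region is unbounded (it extends along (10, 11), (12, 5)), but P strictly decreases along every unbounded feasible direction, so there is no improving ray and the maximum is attained at a vertex.

The maximum is at (0, 0). Substituting into each constraint, equality holds for C2 and C3; the remaining constraints have slack.

C2 and C3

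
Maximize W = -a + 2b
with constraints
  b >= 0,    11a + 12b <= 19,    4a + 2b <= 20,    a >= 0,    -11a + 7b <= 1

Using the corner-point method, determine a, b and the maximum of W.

Feasible corners and W = -a + 2b:
  (19/11, 0) → W = -19/11
  (0, 0) → W = 0
  (11/19, 20/19) → W = 29/19
  (0, 1/7) → W = 2/7

The binding constraints are 11a + 12b = 19 and -11a + 7b = 1.
Solving simultaneously gives a = 11/19, b = 20/19.

a = 11/19, b = 20/19, maximum W = 29/19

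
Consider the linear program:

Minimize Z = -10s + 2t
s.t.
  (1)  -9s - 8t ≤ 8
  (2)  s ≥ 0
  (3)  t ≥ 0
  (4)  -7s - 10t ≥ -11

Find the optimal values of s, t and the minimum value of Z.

s = 11/7, t = 0, minimum Z = -110/7

Feasible corners and Z = -10s + 2t:
  (0, 0) → Z = 0
  (0, 11/10) → Z = 11/5
  (11/7, 0) → Z = -110/7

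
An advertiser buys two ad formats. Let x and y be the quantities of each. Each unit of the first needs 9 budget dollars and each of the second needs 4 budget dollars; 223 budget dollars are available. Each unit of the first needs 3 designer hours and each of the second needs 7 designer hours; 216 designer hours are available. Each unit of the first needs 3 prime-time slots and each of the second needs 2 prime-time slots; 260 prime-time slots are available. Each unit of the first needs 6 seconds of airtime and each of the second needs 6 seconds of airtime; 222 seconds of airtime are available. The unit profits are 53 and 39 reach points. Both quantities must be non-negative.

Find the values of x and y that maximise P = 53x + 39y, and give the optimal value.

x = 15, y = 22, maximum P = 1653

Extreme points and P = 53x + 39y:
  (0, 0) → P = 0
  (0, 216/7) → P = 8424/7
  (223/9, 0) → P = 11819/9
  (15, 22) → P = 1653
  (43/4, 105/4) → P = 3187/2

At the optimal vertex, 9x + 4y = 223 and 6x + 6y = 222.
Solving simultaneously gives x = 15, y = 22.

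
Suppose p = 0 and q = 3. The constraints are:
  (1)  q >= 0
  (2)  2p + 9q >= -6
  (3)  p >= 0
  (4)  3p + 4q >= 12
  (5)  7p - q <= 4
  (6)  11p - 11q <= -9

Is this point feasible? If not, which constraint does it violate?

(1): 3 ≥ 0 ✓
(2): 27 ≥ -6 ✓
(3): 0 ≥ 0 ✓
(4): 12 ≥ 12 ✓
(5): -3 ≤ 4 ✓
(6): -33 ≤ -9 ✓

feasible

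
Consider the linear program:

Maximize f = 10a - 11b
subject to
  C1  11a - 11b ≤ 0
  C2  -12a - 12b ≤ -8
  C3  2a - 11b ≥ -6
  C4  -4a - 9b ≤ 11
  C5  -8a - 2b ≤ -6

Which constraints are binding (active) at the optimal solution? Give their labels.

C1 and C5

Feasible corners and f = 10a - 11b:
  (2/3, 2/3) → f = -2/3
  (3/5, 3/5) → f = -3/5
  (27/46, 15/23) → f = -30/23

The maximum is at (3/5, 3/5). Substituting into each constraint, equality holds for C1 and C5; the remaining constraints have slack.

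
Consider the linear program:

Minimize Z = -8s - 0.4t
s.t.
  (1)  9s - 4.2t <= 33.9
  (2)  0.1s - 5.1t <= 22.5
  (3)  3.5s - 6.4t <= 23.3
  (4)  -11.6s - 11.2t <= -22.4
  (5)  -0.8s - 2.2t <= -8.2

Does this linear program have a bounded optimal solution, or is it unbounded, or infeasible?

From the feasible point (1817/386, 389/193), moving in the direction (4.2, 9) keeps every constraint satisfied while Z decreases without bound.

unbounded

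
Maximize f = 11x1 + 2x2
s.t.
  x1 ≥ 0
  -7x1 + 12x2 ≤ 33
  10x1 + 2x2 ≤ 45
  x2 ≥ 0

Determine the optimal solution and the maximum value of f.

x1 = 9/2, x2 = 0, maximum f = 99/2

Vertices and f = 11x1 + 2x2:
  (0, 11/4) → f = 11/2
  (0, 0) → f = 0
  (237/67, 645/134) → f = 3252/67
  (9/2, 0) → f = 99/2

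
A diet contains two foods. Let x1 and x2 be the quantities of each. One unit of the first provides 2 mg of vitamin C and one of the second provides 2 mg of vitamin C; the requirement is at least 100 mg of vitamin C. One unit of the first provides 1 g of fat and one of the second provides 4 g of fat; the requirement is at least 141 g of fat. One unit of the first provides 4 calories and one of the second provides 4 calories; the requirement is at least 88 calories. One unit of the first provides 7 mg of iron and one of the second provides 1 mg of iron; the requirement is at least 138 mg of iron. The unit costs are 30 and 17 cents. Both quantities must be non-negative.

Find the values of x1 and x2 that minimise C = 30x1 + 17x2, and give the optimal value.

Extreme points and C = 30x1 + 17x2:
  (0, 138) → C = 2346
  (141, 0) → C = 4230
  (59/3, 91/3) → C = 3317/3
  (44/3, 106/3) → C = 3122/3
The feasible region is unbounded (it extends along (0, 1), (1, 0)), but C strictly increases along every unbounded feasible direction, so there is no improving ray and the minimum is attained at a vertex.

The optimum lies where 2x1 + 2x2 = 100 and 7x1 + x2 = 138.
Solving simultaneously gives x1 = 44/3, x2 = 106/3.

x1 = 44/3, x2 = 106/3, minimum C = 3122/3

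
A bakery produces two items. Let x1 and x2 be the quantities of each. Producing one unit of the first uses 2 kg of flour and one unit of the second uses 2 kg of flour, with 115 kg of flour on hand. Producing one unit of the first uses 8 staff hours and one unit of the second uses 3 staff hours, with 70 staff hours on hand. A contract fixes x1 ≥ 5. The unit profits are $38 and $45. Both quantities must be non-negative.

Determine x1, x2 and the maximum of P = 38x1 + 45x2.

Extreme points and P = 38x1 + 45x2:
  (35/4, 0) → P = 665/2
  (5, 0) → P = 190
  (5, 10) → P = 640

The binding constraints are 8x1 + 3x2 = 70 and x1 = 5.
Solving simultaneously gives x1 = 5, x2 = 10.

x1 = 5, x2 = 10, maximum P = 640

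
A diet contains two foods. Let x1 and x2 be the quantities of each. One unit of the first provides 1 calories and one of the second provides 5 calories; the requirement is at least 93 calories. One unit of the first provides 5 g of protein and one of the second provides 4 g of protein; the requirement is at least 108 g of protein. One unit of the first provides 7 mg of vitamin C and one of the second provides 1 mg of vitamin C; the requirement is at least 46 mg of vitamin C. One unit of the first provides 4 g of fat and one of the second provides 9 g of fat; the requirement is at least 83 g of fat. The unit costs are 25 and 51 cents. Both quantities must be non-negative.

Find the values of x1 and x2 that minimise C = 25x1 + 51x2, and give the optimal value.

Corner points and C = 25x1 + 51x2:
  (0, 46) → C = 2346
  (93, 0) → C = 2325
  (8, 17) → C = 1067
  (76/23, 526/23) → C = 28726/23
The feasible region is unbounded (it extends along (0, 1), (1, 0)), but C strictly increases along every unbounded feasible direction, so there is no improving ray and the minimum is attained at a vertex.

x1 = 8, x2 = 17, minimum C = 1067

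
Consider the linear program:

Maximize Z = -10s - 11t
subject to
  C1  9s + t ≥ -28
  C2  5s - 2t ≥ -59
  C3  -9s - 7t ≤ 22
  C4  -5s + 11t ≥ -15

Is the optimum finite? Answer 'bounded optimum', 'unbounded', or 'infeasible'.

bounded optimum

Feasible corners and Z = -10s - 11t:
  (-5, 17) → Z = -137
  (-29/9, 1) → Z = 191/9
  (-137/134, -245/134) → Z = 4065/134
The feasible region has finitely many vertices and no improving ray; the maximum is 4065/134 at (-137/134, -245/134).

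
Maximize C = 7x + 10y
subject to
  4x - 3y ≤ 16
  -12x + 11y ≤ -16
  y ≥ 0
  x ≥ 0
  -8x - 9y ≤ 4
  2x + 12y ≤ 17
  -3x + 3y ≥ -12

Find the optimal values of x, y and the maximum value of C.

Extreme points and C = 7x + 10y:
  (4, 0) → C = 28
  (9/2, 2/3) → C = 229/6
  (4/3, 0) → C = 28/3
  (379/166, 86/83) → C = 4373/166

x = 9/2, y = 2/3, maximum C = 229/6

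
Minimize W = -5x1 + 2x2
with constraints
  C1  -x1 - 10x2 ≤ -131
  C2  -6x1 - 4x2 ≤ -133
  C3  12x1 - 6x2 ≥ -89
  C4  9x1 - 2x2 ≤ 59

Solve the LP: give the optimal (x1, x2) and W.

The optimum lies where -6x1 - 4x2 = -133 and 9x1 - 2x2 = 59.
Solving simultaneously gives x1 = 251/24, x2 = 281/16.

x1 = 251/24, x2 = 281/16, minimum W = -103/6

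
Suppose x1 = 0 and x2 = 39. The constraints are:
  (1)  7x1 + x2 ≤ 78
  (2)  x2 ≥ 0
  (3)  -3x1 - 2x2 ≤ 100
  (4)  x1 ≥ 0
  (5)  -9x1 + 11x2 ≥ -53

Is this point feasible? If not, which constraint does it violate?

(1): 39 ≤ 78 ✓
(2): 39 ≥ 0 ✓
(3): -78 ≤ 100 ✓
(4): 0 ≥ 0 ✓
(5): 429 ≥ -53 ✓

feasible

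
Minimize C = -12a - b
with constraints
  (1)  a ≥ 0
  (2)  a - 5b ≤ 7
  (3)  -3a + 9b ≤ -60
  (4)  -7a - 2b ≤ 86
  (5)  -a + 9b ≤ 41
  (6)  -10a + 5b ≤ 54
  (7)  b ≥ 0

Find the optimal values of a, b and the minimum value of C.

Vertices and C = -12a - b:
  (79/2, 13/2) → C = -961/2
  (67, 12) → C = -816
  (101/2, 61/6) → C = -3697/6

a = 67, b = 12, minimum C = -816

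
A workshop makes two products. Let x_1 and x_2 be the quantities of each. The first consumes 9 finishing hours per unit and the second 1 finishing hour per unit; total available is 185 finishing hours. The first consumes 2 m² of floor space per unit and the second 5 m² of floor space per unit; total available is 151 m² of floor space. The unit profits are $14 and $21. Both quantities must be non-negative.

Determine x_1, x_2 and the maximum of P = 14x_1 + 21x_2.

x_1 = 18, x_2 = 23, maximum P = 735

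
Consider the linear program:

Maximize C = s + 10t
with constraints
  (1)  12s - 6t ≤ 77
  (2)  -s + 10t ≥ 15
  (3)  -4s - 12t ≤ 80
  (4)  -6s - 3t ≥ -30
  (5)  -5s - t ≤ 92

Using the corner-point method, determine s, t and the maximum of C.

s = -34, t = 78, maximum C = 746

Vertices and C = s + 10t:
  (85/21, 40/21) → C = 485/21
  (-55/3, -1/3) → C = -65/3
  (-34, 78) → C = 746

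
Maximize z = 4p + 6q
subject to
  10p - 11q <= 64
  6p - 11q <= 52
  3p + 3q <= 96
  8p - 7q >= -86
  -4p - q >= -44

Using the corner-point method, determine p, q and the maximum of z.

Feasible corners and z = 4p + 6q:
  (3, -34/11) → z = -72/11
  (274/27, 92/27) → z = 1648/27
  (-655/23, -466/23) → z = -5416/23
  (37/6, 58/3) → z = 422/3

p = 37/6, q = 58/3, maximum z = 422/3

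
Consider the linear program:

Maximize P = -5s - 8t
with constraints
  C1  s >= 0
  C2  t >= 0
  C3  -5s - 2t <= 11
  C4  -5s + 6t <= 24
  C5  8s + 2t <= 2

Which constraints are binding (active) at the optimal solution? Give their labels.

C1 and C2

Feasible corners and P = -5s - 8t:
  (0, 0) → P = 0
  (0, 1) → P = -8
  (1/4, 0) → P = -5/4

The maximum is at (0, 0). Substituting into each constraint, equality holds for C1 and C2; the remaining constraints have slack.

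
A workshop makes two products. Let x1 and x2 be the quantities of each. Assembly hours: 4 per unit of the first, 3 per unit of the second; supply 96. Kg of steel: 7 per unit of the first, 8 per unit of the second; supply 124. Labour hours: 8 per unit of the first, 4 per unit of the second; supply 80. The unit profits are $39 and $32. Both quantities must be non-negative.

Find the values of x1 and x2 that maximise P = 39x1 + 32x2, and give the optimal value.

Feasible corners and P = 39x1 + 32x2:
  (0, 0) → P = 0
  (0, 31/2) → P = 496
  (10, 0) → P = 390
  (4, 12) → P = 540

x1 = 4, x2 = 12, maximum P = 540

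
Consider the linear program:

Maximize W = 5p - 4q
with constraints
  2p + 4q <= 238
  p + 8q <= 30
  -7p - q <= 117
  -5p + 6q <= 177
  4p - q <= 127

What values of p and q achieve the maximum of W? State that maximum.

p = 10/11, q = -1357/11, maximum W = 498

Extreme points and W = 5p - 4q:
  (-966/55, 327/55) → W = -558/5
  (1046/33, -7/33) → W = 478/3
  (10/11, -1357/11) → W = 498

The optimum lies where -7p - q = 117 and 4p - q = 127.
Solving simultaneously gives p = 10/11, q = -1357/11.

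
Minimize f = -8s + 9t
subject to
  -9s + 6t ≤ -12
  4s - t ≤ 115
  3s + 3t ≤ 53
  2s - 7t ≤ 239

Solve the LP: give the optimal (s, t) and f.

s = 283/13, t = -363/13, minimum f = -5531/13

Corner points and f = -8s + 9t:
  (118/15, 49/5) → f = 379/15
  (-450/17, -709/17) → f = -2781/17
  (398/15, -133/15) → f = -4381/15
  (283/13, -363/13) → f = -5531/13

At the optimal vertex, 4s - t = 115 and 2s - 7t = 239.
Solving simultaneously gives s = 283/13, t = -363/13.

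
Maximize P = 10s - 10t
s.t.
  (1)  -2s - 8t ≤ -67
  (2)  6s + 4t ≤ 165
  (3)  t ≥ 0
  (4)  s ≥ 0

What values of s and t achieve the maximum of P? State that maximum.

At the optimal vertex, -2s - 8t = -67 and 6s + 4t = 165.
Solving simultaneously gives s = 263/10, t = 9/5.

s = 263/10, t = 9/5, maximum P = 245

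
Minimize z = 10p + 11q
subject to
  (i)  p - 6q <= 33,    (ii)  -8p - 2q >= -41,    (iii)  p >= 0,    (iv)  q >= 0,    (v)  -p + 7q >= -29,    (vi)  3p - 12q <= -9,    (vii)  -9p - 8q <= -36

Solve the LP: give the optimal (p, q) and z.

p = 30/11, q = 63/44, minimum z = 1893/44

Corner points and z = 10p + 11q:
  (0, 41/2) → z = 451/2
  (79/17, 65/34) → z = 135/2
  (0, 9/2) → z = 99/2
  (30/11, 63/44) → z = 1893/44

At the optimal vertex, 3p - 12q = -9 and -9p - 8q = -36.
Solving simultaneously gives p = 30/11, q = 63/44.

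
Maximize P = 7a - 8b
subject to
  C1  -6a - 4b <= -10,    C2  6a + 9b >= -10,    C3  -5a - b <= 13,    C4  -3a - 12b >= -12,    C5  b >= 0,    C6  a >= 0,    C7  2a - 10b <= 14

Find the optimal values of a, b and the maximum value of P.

Feasible corners and P = 7a - 8b:
  (6/5, 7/10) → P = 14/5
  (5/3, 0) → P = 35/3
  (4, 0) → P = 28

a = 4, b = 0, maximum P = 28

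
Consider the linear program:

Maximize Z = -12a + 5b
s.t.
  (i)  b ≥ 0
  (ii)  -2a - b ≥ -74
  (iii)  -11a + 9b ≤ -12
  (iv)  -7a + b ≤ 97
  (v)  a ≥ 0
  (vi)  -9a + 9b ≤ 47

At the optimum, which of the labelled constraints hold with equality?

Vertices and Z = -12a + 5b:
  (37, 0) → Z = -444
  (12/11, 0) → Z = -144/11
  (678/29, 790/29) → Z = -4186/29

The maximum is at (12/11, 0). Substituting into each constraint, equality holds for (i) and (iii); the remaining constraints have slack.

(i) and (iii)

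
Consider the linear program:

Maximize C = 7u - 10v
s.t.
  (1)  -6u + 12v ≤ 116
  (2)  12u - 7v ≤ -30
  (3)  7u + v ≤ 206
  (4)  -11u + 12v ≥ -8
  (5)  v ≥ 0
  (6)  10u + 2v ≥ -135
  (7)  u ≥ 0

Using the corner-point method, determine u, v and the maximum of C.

Vertices and C = 7u - 10v:
  (226/51, 202/17) → C = -4478/51
  (0, 29/3) → C = -290/3
  (0, 30/7) → C = -300/7

u = 0, v = 30/7, maximum C = -300/7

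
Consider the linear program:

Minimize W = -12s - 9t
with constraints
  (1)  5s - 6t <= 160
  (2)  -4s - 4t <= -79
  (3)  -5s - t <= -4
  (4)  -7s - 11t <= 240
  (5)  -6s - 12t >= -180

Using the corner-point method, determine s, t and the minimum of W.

At the optimal vertex, 5s - 6t = 160 and -6s - 12t = -180.
Solving simultaneously gives s = 125/4, t = -5/8.

s = 125/4, t = -5/8, minimum W = -2955/8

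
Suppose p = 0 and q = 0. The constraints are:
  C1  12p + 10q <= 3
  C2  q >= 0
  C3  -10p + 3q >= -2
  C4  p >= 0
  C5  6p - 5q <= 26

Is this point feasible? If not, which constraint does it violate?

C1: 0 ≤ 3 ✓
C2: 0 ≥ 0 ✓
C3: 0 ≥ -2 ✓
C4: 0 ≥ 0 ✓
C5: 0 ≤ 26 ✓

feasible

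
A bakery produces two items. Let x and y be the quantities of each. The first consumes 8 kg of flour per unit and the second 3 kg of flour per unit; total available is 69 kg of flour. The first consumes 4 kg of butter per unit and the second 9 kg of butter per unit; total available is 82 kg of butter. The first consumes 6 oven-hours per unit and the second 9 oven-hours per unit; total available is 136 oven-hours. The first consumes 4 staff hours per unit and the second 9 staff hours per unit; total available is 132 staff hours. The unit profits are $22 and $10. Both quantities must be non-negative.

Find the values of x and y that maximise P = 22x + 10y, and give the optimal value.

x = 25/4, y = 19/3, maximum P = 1205/6

Corner points and P = 22x + 10y:
  (0, 0) → P = 0
  (0, 82/9) → P = 820/9
  (69/8, 0) → P = 759/4
  (25/4, 19/3) → P = 1205/6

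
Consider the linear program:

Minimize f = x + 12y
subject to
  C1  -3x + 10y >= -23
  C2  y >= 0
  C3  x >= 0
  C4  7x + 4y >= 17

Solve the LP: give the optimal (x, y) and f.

x = 17/7, y = 0, minimum f = 17/7

Feasible corners and f = x + 12y:
  (23/3, 0) → f = 23/3
  (17/7, 0) → f = 17/7
  (0, 17/4) → f = 51
The feasible region is unbounded (it extends along (0, 1), (10, 3)), but f strictly increases along every unbounded feasible direction, so there is no improving ray and the minimum is attained at a vertex.

The binding constraints are y = 0 and 7x + 4y = 17.
Solving simultaneously gives x = 17/7, y = 0.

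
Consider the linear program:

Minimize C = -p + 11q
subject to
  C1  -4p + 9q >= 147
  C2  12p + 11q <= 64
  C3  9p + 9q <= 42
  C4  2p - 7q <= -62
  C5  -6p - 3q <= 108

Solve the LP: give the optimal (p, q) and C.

p = -471/22, q = 75/11, minimum C = 2121/22

Extreme points and C = -p + 11q:
  (-105/13, 497/39) → C = 5782/39
  (-471/22, 75/11) → C = 2121/22
  (-122/3, 136/3) → C = 1618/3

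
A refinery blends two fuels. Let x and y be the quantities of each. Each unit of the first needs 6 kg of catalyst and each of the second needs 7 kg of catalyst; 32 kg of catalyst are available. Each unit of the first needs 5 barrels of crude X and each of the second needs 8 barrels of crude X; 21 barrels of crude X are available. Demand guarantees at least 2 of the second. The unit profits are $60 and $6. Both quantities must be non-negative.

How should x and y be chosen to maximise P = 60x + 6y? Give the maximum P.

x = 1, y = 2, maximum P = 72

Feasible corners and P = 60x + 6y:
  (0, 21/8) → P = 63/4
  (0, 2) → P = 12
  (1, 2) → P = 72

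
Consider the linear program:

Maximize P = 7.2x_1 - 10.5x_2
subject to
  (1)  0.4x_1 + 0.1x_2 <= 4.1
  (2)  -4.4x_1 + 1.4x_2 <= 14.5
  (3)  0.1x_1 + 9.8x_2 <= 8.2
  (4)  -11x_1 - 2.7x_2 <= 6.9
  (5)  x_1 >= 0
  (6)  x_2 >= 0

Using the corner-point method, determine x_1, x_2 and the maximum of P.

Vertices and P = 7.2x_1 - 10.5x_2:
  (3936/391, 287/391) → P = 253257/3910
  (41/4, 0) → P = 369/5
  (0, 41/49) → P = -123/14
  (0, 0) → P = 0

At the optimal vertex, 0.4x_1 + 0.1x_2 = 4.1 and x_2 = 0.
Solving simultaneously gives x_1 = 41/4, x_2 = 0.

x_1 = 10.25, x_2 = 0, maximum P = 73.8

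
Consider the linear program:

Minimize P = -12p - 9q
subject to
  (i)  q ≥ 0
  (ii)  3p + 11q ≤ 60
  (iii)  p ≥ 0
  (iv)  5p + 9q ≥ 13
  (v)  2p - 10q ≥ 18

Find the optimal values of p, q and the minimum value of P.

p = 20, q = 0, minimum P = -240

Vertices and P = -12p - 9q:
  (20, 0) → P = -240
  (9, 0) → P = -108
  (399/26, 33/26) → P = -5085/26

The optimum lies where q = 0 and 3p + 11q = 60.
Solving simultaneously gives p = 20, q = 0.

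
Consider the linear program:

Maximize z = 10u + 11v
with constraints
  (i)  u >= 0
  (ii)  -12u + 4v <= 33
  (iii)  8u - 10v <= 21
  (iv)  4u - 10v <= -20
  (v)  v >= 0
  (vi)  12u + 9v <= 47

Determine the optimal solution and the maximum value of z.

u = 0, v = 47/9, maximum z = 517/9

Vertices and z = 10u + 11v:
  (0, 2) → z = 22
  (0, 47/9) → z = 517/9
  (145/78, 107/39) → z = 634/13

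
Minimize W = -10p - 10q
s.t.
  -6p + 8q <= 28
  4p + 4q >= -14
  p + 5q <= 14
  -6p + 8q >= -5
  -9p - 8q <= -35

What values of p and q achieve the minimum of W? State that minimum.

Corner points and W = -10p - 10q:
  (137/38, 79/38) → W = -1080/19
  (63/37, 91/37) → W = -1540/37
  (8/3, 11/8) → W = -485/12

p = 137/38, q = 79/38, minimum W = -1080/19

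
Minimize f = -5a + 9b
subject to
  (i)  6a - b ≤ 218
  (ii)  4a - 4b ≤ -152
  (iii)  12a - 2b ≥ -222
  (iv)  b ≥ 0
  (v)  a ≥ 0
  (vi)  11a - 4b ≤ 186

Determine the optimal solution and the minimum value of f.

Feasible corners and f = -5a + 9b:
  (686/13, 1282/13) → f = 8108/13
  (0, 38) → f = 342
  (338/7, 604/7) → f = 3746/7
  (0, 111) → f = 999
The feasible region is unbounded (it extends along (1, 6)), but f strictly increases along every unbounded feasible direction, so there is no improving ray and the minimum is attained at a vertex.

At the optimal vertex, 4a - 4b = -152 and a = 0.
Solving simultaneously gives a = 0, b = 38.

a = 0, b = 38, minimum f = 342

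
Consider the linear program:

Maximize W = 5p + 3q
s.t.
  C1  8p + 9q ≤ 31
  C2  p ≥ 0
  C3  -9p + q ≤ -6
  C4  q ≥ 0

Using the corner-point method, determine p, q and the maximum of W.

p = 31/8, q = 0, maximum W = 155/8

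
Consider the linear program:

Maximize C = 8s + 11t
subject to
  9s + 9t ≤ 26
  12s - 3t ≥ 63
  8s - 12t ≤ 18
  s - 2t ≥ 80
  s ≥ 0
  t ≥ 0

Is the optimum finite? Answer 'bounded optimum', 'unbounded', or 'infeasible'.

The boundaries s = 0 and t = 0 meet at (0, 0), but that point violates 12s - 3t ≥ 63. Every candidate vertex is excluded by some other constraint, so the feasible region is empty.

infeasible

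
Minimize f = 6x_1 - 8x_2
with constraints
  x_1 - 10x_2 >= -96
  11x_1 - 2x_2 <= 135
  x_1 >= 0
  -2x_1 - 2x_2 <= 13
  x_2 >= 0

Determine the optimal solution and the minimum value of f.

x_1 = 0, x_2 = 48/5, minimum f = -384/5

Corner points and f = 6x_1 - 8x_2:
  (257/18, 397/36) → f = -23/9
  (0, 48/5) → f = -384/5
  (135/11, 0) → f = 810/11
  (0, 0) → f = 0

The binding constraints are x_1 - 10x_2 = -96 and x_1 = 0.
Solving simultaneously gives x_1 = 0, x_2 = 48/5.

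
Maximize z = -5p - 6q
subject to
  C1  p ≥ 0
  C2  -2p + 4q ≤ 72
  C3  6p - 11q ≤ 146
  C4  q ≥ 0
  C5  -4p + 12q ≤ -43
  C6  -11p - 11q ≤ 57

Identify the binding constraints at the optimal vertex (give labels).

Corner points and z = -5p - 6q:
  (73/3, 0) → z = -365/3
  (1279/28, 163/14) → z = -1193/4
  (43/4, 0) → z = -215/4

The maximum is at (43/4, 0). Substituting into each constraint, equality holds for C4 and C5; the remaining constraints have slack.

C4 and C5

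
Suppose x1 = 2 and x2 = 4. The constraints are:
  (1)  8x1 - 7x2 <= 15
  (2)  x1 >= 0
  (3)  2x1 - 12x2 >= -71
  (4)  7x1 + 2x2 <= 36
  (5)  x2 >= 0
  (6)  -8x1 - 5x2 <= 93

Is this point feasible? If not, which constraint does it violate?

(1): -12 ≤ 15 ✓
(2): 2 ≥ 0 ✓
(3): -44 ≥ -71 ✓
(4): 22 ≤ 36 ✓
(5): 4 ≥ 0 ✓
(6): -36 ≤ 93 ✓

feasible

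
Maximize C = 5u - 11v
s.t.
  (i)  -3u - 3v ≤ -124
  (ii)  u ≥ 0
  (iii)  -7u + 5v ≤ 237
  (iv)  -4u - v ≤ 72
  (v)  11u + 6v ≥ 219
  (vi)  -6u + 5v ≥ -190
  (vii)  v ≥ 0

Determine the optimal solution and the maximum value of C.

Corner points and C = 5u - 11v:
  (0, 124/3) → C = -1364/3
  (1190/33, 58/11) → C = 4036/33
  (0, 237/5) → C = -2607/5
The feasible region is unbounded (it extends along (5, 7), (5, 6)), but C strictly decreases along every unbounded feasible direction, so there is no improving ray and the maximum is attained at a vertex.

At the optimal vertex, -3u - 3v = -124 and -6u + 5v = -190.
Solving simultaneously gives u = 1190/33, v = 58/11.

u = 1190/33, v = 58/11, maximum C = 4036/33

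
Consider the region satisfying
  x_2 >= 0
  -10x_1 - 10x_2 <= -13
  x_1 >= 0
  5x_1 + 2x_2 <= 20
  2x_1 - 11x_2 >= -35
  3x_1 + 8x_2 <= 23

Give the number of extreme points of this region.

5

Pairwise boundary intersections that survive every other constraint:
  (13/10, 0)
  (4, 0)
  (0, 13/10)
  (0, 23/8)
  (57/17, 55/34)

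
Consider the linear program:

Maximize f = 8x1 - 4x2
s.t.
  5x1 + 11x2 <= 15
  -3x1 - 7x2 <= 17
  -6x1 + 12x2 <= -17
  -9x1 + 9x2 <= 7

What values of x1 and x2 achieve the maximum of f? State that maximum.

x1 = 146, x2 = -65, maximum f = 1428

Extreme points and f = 8x1 - 4x2:
  (146, -65) → f = 1428
  (367/126, 5/126) → f = 162/7
  (-85/78, -51/26) → f = -34/39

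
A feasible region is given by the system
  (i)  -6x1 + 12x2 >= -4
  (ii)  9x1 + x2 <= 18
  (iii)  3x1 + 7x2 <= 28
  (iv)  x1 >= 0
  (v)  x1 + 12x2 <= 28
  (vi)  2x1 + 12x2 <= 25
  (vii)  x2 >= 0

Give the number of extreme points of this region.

5

The feasible vertices (each the meet of two boundaries and inside every other half-plane) are:
  (110/57, 12/19)
  (2/3, 0)
  (191/106, 189/106)
  (0, 25/12)
  (0, 0)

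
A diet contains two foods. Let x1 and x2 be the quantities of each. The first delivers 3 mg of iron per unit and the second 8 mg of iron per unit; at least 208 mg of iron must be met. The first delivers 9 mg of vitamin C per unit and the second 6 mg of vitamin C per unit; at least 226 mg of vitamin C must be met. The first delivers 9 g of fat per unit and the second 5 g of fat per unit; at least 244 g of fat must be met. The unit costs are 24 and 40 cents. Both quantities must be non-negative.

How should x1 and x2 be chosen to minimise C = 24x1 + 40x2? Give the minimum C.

Feasible corners and C = 24x1 + 40x2:
  (0, 244/5) → C = 1952
  (208/3, 0) → C = 1664
  (16, 20) → C = 1184
The feasible region is unbounded (it extends along (0, 1), (1, 0)), but C strictly increases along every unbounded feasible direction, so there is no improving ray and the minimum is attained at a vertex.

The optimum lies where 3x1 + 8x2 = 208 and 9x1 + 5x2 = 244.
Solving simultaneously gives x1 = 16, x2 = 20.

x1 = 16, x2 = 20, minimum C = 1184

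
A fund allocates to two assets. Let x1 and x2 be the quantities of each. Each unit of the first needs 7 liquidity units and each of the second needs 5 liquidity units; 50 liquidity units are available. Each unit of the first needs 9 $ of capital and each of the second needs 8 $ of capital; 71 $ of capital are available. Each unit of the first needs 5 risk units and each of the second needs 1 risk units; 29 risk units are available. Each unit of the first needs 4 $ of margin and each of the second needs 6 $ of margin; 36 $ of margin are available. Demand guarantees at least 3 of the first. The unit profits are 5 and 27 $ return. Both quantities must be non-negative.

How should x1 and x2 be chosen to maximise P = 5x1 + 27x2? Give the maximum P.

x1 = 3, x2 = 4, maximum P = 123

Corner points and P = 5x1 + 27x2:
  (29/5, 0) → P = 29
  (3, 0) → P = 15
  (69/13, 32/13) → P = 93
  (3, 4) → P = 123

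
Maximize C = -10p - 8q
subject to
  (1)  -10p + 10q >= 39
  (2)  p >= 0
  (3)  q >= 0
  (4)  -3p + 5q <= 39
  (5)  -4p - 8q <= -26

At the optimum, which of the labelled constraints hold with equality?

(1) and (2)

Corner points and C = -10p - 8q:
  (0, 39/10) → C = -156/5
  (39/4, 273/20) → C = -2067/10
  (0, 39/5) → C = -312/5

The maximum is at (0, 39/10). Substituting into each constraint, equality holds for (1) and (2); the remaining constraints have slack.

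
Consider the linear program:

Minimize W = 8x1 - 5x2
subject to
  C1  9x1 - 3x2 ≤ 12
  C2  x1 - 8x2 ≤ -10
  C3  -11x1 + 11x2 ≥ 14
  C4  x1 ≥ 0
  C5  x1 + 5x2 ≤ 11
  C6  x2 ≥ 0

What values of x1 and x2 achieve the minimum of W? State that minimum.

Extreme points and W = 8x1 - 5x2:
  (0, 14/11) → W = -70/11
  (17/22, 45/22) → W = -89/22
  (0, 11/5) → W = -11

At the optimal vertex, x1 = 0 and x1 + 5x2 = 11.
Solving simultaneously gives x1 = 0, x2 = 11/5.

x1 = 0, x2 = 11/5, minimum W = -11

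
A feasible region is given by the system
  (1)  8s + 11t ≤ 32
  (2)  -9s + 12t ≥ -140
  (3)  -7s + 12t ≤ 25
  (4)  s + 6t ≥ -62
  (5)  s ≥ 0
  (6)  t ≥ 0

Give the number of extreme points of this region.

4

Pairwise boundary intersections that survive every other constraint:
  (109/173, 424/173)
  (4, 0)
  (0, 25/12)
  (0, 0)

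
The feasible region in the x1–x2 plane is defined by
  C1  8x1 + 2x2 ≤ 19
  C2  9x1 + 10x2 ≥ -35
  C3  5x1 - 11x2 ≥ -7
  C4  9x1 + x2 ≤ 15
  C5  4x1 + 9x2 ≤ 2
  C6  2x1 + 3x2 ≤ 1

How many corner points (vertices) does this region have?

5

Pairwise boundary intersections that survive every other constraint:
  (-455/149, -112/149)
  (185/81, -50/9)
  (-41/89, 38/89)
  (44/25, -21/25)
  (1/2, 0)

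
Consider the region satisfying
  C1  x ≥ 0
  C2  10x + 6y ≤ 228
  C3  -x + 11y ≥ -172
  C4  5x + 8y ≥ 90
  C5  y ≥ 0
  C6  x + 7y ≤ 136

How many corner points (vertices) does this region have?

The feasible vertices (each the meet of two boundaries and inside every other half-plane) are:
  (0, 45/4)
  (0, 136/7)
  (114/5, 0)
  (195/16, 283/16)
  (18, 0)

5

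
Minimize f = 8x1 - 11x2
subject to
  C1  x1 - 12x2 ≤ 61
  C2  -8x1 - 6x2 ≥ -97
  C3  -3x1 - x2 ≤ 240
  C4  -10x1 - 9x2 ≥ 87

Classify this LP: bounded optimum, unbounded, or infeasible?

bounded optimum

Extreme points and f = 8x1 - 11x2:
  (-2819/37, -423/37) → f = -17899/37
  (-165/43, -697/129) → f = 3707/129
  (-2073/17, 2139/17) → f = -40113/17
The feasible region has finitely many vertices and no improving ray; the minimum is -40113/17 at (-2073/17, 2139/17).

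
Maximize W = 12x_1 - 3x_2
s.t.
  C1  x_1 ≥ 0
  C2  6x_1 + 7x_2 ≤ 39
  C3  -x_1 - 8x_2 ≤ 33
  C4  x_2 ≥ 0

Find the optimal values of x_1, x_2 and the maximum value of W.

x_1 = 13/2, x_2 = 0, maximum W = 78

Corner points and W = 12x_1 - 3x_2:
  (0, 39/7) → W = -117/7
  (0, 0) → W = 0
  (13/2, 0) → W = 78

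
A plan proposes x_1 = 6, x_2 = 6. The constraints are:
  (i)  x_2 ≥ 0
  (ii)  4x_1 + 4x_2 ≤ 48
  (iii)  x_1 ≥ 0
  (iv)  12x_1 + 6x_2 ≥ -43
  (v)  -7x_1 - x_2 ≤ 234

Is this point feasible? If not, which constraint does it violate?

(i): 6 ≥ 0 ✓
(ii): 48 ≤ 48 ✓
(iii): 6 ≥ 0 ✓
(iv): 108 ≥ -43 ✓
(v): -48 ≤ 234 ✓

feasible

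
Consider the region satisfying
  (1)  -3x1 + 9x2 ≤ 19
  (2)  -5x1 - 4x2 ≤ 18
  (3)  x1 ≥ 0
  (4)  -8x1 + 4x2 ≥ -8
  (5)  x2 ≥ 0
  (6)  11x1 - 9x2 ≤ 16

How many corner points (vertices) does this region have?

4

Intersecting each pair of boundary lines and keeping only the points that satisfy every inequality leaves:
  (0, 19/9)
  (37/15, 44/15)
  (0, 0)
  (1, 0)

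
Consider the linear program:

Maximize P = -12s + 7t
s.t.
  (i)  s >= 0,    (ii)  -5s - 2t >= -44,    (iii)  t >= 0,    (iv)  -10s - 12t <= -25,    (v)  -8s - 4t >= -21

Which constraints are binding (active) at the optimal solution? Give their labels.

Extreme points and P = -12s + 7t:
  (0, 25/12) → P = 175/12
  (0, 21/4) → P = 147/4
  (5/2, 0) → P = -30
  (21/8, 0) → P = -63/2

The maximum is at (0, 21/4). Substituting into each constraint, equality holds for (i) and (v); the remaining constraints have slack.

(i) and (v)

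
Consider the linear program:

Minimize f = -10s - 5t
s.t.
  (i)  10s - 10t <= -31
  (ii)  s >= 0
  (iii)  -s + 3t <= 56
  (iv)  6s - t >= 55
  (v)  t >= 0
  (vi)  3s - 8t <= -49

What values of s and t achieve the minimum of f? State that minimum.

s = 467/20, t = 529/20, minimum f = -1463/4

Vertices and f = -10s - 5t:
  (467/20, 529/20) → f = -1463/4
  (581/50, 368/25) → f = -949/5
  (13, 23) → f = -245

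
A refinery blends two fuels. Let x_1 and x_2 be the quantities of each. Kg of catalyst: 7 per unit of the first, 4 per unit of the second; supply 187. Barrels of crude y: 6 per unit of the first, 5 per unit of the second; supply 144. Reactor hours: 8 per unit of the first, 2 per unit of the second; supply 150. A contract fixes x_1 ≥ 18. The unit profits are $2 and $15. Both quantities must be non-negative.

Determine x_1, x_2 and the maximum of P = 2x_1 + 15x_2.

Vertices and P = 2x_1 + 15x_2:
  (75/4, 0) → P = 75/2
  (18, 0) → P = 36
  (18, 3) → P = 81

x_1 = 18, x_2 = 3, maximum P = 81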